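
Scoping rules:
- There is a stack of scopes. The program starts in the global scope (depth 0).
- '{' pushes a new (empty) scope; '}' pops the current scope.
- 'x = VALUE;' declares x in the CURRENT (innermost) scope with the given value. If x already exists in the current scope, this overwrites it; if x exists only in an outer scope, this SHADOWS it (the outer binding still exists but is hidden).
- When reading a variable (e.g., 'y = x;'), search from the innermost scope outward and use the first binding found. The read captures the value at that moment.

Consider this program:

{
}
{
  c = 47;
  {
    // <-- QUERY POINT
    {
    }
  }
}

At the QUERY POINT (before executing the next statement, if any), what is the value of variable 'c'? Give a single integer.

Step 1: enter scope (depth=1)
Step 2: exit scope (depth=0)
Step 3: enter scope (depth=1)
Step 4: declare c=47 at depth 1
Step 5: enter scope (depth=2)
Visible at query point: c=47

Answer: 47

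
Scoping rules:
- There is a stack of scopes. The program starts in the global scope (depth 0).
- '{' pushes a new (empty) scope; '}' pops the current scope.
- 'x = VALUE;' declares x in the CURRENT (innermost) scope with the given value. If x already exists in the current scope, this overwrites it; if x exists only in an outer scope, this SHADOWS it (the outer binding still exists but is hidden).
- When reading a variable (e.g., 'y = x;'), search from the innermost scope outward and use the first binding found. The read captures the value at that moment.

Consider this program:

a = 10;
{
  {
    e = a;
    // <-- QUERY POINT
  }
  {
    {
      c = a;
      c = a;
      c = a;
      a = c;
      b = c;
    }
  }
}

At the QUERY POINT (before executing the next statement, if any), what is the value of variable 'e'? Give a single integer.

Step 1: declare a=10 at depth 0
Step 2: enter scope (depth=1)
Step 3: enter scope (depth=2)
Step 4: declare e=(read a)=10 at depth 2
Visible at query point: a=10 e=10

Answer: 10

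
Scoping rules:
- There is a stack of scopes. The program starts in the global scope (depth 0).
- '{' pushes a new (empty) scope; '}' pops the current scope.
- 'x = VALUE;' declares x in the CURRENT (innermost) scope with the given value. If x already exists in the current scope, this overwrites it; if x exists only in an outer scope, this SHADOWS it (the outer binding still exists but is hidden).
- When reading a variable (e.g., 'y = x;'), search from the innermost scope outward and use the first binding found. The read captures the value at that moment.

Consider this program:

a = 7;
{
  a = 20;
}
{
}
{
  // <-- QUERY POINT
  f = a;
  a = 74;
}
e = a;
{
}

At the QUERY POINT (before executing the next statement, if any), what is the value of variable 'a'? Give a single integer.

Step 1: declare a=7 at depth 0
Step 2: enter scope (depth=1)
Step 3: declare a=20 at depth 1
Step 4: exit scope (depth=0)
Step 5: enter scope (depth=1)
Step 6: exit scope (depth=0)
Step 7: enter scope (depth=1)
Visible at query point: a=7

Answer: 7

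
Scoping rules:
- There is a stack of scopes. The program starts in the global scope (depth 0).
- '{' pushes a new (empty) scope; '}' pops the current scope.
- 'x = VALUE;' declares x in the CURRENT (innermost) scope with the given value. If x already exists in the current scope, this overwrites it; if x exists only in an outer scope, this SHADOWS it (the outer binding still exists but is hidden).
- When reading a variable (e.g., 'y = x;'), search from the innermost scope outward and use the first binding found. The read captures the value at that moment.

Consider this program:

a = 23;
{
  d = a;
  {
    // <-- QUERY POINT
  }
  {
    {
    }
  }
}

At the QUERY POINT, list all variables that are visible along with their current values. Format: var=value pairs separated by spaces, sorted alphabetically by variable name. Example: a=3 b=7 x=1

Answer: a=23 d=23

Derivation:
Step 1: declare a=23 at depth 0
Step 2: enter scope (depth=1)
Step 3: declare d=(read a)=23 at depth 1
Step 4: enter scope (depth=2)
Visible at query point: a=23 d=23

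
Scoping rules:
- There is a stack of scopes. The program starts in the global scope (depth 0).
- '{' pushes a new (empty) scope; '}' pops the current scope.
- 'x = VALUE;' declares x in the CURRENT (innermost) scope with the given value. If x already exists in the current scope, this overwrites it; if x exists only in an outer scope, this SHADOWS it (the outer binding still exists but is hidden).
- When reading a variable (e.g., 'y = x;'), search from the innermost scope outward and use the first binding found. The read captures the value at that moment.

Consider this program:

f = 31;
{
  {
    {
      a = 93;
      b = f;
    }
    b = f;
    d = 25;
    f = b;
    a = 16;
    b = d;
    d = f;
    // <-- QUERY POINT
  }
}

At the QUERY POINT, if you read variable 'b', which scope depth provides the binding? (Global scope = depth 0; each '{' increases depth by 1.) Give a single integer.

Answer: 2

Derivation:
Step 1: declare f=31 at depth 0
Step 2: enter scope (depth=1)
Step 3: enter scope (depth=2)
Step 4: enter scope (depth=3)
Step 5: declare a=93 at depth 3
Step 6: declare b=(read f)=31 at depth 3
Step 7: exit scope (depth=2)
Step 8: declare b=(read f)=31 at depth 2
Step 9: declare d=25 at depth 2
Step 10: declare f=(read b)=31 at depth 2
Step 11: declare a=16 at depth 2
Step 12: declare b=(read d)=25 at depth 2
Step 13: declare d=(read f)=31 at depth 2
Visible at query point: a=16 b=25 d=31 f=31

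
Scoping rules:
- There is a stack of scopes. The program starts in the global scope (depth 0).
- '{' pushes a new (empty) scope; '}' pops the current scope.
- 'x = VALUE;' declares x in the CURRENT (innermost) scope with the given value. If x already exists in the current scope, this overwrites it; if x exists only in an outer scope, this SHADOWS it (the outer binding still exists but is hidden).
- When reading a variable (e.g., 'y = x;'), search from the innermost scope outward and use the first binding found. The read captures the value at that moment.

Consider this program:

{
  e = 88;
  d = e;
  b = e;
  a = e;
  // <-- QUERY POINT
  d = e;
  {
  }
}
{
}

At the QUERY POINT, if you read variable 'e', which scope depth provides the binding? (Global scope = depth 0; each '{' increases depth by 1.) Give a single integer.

Answer: 1

Derivation:
Step 1: enter scope (depth=1)
Step 2: declare e=88 at depth 1
Step 3: declare d=(read e)=88 at depth 1
Step 4: declare b=(read e)=88 at depth 1
Step 5: declare a=(read e)=88 at depth 1
Visible at query point: a=88 b=88 d=88 e=88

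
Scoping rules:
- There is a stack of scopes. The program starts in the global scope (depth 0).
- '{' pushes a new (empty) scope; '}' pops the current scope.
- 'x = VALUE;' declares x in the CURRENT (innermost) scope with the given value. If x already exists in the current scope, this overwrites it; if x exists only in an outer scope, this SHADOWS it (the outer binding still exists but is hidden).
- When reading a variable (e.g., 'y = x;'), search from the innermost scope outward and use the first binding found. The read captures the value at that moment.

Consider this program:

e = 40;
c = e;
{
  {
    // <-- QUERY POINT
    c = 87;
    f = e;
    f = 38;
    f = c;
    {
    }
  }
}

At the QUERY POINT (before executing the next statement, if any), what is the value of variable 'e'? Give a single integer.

Answer: 40

Derivation:
Step 1: declare e=40 at depth 0
Step 2: declare c=(read e)=40 at depth 0
Step 3: enter scope (depth=1)
Step 4: enter scope (depth=2)
Visible at query point: c=40 e=40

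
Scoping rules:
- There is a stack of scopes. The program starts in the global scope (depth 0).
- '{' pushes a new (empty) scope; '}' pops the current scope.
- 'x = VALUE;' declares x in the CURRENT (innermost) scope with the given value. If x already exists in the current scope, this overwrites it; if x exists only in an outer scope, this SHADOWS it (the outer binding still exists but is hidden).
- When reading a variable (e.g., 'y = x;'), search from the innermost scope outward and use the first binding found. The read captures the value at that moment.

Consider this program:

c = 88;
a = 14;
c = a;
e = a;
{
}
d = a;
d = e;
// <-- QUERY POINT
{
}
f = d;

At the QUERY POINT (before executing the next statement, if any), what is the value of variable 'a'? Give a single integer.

Step 1: declare c=88 at depth 0
Step 2: declare a=14 at depth 0
Step 3: declare c=(read a)=14 at depth 0
Step 4: declare e=(read a)=14 at depth 0
Step 5: enter scope (depth=1)
Step 6: exit scope (depth=0)
Step 7: declare d=(read a)=14 at depth 0
Step 8: declare d=(read e)=14 at depth 0
Visible at query point: a=14 c=14 d=14 e=14

Answer: 14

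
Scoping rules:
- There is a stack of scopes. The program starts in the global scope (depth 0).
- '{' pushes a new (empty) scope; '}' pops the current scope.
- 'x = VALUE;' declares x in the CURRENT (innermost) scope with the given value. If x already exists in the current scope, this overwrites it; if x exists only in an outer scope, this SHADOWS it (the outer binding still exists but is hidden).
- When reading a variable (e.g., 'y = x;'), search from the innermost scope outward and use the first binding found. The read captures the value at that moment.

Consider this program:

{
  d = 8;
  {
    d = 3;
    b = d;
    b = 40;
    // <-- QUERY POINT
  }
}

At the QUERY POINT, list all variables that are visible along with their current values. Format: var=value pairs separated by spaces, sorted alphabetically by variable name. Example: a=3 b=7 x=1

Step 1: enter scope (depth=1)
Step 2: declare d=8 at depth 1
Step 3: enter scope (depth=2)
Step 4: declare d=3 at depth 2
Step 5: declare b=(read d)=3 at depth 2
Step 6: declare b=40 at depth 2
Visible at query point: b=40 d=3

Answer: b=40 d=3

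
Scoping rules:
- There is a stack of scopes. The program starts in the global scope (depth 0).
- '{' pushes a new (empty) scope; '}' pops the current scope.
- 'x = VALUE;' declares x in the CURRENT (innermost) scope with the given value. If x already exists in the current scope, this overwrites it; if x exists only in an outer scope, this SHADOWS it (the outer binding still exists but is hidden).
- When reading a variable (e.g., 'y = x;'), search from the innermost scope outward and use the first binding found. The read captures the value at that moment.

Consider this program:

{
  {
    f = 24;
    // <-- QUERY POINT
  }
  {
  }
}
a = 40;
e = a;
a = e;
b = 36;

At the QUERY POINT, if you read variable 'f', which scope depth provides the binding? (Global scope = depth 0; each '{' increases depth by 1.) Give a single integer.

Answer: 2

Derivation:
Step 1: enter scope (depth=1)
Step 2: enter scope (depth=2)
Step 3: declare f=24 at depth 2
Visible at query point: f=24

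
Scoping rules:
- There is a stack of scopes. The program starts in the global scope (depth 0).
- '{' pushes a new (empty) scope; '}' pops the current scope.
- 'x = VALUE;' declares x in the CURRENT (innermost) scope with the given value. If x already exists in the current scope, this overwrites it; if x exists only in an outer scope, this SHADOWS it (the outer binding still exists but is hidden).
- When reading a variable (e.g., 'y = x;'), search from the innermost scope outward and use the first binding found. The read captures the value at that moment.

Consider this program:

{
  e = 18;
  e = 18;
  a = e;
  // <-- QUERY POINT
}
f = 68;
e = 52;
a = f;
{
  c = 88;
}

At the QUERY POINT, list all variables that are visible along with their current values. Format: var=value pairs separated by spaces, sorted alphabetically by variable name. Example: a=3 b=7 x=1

Step 1: enter scope (depth=1)
Step 2: declare e=18 at depth 1
Step 3: declare e=18 at depth 1
Step 4: declare a=(read e)=18 at depth 1
Visible at query point: a=18 e=18

Answer: a=18 e=18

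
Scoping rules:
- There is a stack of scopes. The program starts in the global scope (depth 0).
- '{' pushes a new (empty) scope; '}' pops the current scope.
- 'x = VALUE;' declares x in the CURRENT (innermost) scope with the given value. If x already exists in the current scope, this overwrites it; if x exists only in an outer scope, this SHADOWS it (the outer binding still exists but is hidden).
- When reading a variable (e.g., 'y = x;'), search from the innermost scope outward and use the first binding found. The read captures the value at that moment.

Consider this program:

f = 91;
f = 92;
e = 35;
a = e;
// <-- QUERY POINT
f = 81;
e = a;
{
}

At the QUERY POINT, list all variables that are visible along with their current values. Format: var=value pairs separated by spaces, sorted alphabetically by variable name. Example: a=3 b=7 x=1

Step 1: declare f=91 at depth 0
Step 2: declare f=92 at depth 0
Step 3: declare e=35 at depth 0
Step 4: declare a=(read e)=35 at depth 0
Visible at query point: a=35 e=35 f=92

Answer: a=35 e=35 f=92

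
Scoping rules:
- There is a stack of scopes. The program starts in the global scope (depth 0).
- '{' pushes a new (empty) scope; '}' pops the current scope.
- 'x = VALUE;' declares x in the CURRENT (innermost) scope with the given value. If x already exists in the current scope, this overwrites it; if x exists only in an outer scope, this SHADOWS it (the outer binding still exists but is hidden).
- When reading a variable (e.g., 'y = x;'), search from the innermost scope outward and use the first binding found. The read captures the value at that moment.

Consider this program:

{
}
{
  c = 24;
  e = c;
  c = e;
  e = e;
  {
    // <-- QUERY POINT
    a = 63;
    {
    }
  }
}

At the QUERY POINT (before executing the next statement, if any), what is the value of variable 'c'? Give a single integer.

Answer: 24

Derivation:
Step 1: enter scope (depth=1)
Step 2: exit scope (depth=0)
Step 3: enter scope (depth=1)
Step 4: declare c=24 at depth 1
Step 5: declare e=(read c)=24 at depth 1
Step 6: declare c=(read e)=24 at depth 1
Step 7: declare e=(read e)=24 at depth 1
Step 8: enter scope (depth=2)
Visible at query point: c=24 e=24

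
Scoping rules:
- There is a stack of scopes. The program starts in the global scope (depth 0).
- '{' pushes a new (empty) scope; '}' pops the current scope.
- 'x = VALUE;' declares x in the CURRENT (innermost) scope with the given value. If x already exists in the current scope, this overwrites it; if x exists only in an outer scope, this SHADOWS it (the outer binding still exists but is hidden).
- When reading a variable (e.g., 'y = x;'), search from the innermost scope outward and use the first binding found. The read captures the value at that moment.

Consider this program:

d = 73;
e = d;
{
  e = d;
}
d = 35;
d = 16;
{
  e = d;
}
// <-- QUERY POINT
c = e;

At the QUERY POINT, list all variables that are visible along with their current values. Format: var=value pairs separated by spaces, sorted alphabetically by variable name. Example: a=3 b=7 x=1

Answer: d=16 e=73

Derivation:
Step 1: declare d=73 at depth 0
Step 2: declare e=(read d)=73 at depth 0
Step 3: enter scope (depth=1)
Step 4: declare e=(read d)=73 at depth 1
Step 5: exit scope (depth=0)
Step 6: declare d=35 at depth 0
Step 7: declare d=16 at depth 0
Step 8: enter scope (depth=1)
Step 9: declare e=(read d)=16 at depth 1
Step 10: exit scope (depth=0)
Visible at query point: d=16 e=73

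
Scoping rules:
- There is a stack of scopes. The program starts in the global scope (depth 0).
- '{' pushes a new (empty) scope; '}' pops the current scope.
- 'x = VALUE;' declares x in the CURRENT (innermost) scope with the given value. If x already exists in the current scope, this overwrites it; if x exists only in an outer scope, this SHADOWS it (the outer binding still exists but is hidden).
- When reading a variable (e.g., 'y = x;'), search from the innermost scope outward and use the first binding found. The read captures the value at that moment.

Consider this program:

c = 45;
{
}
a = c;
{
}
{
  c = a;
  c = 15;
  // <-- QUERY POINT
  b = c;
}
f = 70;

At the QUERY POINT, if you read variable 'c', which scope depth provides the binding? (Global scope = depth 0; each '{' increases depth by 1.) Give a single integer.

Step 1: declare c=45 at depth 0
Step 2: enter scope (depth=1)
Step 3: exit scope (depth=0)
Step 4: declare a=(read c)=45 at depth 0
Step 5: enter scope (depth=1)
Step 6: exit scope (depth=0)
Step 7: enter scope (depth=1)
Step 8: declare c=(read a)=45 at depth 1
Step 9: declare c=15 at depth 1
Visible at query point: a=45 c=15

Answer: 1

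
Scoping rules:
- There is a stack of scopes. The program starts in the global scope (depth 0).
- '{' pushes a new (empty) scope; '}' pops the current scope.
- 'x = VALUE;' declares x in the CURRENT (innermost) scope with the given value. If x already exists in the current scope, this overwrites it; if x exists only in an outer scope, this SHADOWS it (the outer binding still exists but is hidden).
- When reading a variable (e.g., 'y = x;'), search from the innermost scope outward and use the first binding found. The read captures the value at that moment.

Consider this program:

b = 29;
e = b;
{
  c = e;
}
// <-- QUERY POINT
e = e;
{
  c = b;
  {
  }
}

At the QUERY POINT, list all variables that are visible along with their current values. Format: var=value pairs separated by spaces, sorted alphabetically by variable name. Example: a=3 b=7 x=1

Step 1: declare b=29 at depth 0
Step 2: declare e=(read b)=29 at depth 0
Step 3: enter scope (depth=1)
Step 4: declare c=(read e)=29 at depth 1
Step 5: exit scope (depth=0)
Visible at query point: b=29 e=29

Answer: b=29 e=29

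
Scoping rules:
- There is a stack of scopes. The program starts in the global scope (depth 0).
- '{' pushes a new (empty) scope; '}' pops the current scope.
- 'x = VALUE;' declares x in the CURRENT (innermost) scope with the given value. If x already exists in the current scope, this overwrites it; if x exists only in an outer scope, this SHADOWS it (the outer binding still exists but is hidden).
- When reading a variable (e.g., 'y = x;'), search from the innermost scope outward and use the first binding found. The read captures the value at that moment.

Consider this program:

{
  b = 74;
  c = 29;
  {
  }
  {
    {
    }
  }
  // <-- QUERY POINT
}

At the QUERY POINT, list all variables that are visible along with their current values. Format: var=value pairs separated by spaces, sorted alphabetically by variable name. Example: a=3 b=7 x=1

Answer: b=74 c=29

Derivation:
Step 1: enter scope (depth=1)
Step 2: declare b=74 at depth 1
Step 3: declare c=29 at depth 1
Step 4: enter scope (depth=2)
Step 5: exit scope (depth=1)
Step 6: enter scope (depth=2)
Step 7: enter scope (depth=3)
Step 8: exit scope (depth=2)
Step 9: exit scope (depth=1)
Visible at query point: b=74 c=29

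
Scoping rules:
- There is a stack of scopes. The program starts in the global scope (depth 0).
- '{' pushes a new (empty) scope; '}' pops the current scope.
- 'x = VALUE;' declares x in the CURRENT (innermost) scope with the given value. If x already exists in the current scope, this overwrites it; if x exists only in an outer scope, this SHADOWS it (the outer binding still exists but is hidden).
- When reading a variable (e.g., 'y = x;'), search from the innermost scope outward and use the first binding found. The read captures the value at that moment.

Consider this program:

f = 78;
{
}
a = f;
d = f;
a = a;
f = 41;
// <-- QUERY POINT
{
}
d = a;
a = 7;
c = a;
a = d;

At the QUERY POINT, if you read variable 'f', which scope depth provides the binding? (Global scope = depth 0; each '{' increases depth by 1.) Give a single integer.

Answer: 0

Derivation:
Step 1: declare f=78 at depth 0
Step 2: enter scope (depth=1)
Step 3: exit scope (depth=0)
Step 4: declare a=(read f)=78 at depth 0
Step 5: declare d=(read f)=78 at depth 0
Step 6: declare a=(read a)=78 at depth 0
Step 7: declare f=41 at depth 0
Visible at query point: a=78 d=78 f=41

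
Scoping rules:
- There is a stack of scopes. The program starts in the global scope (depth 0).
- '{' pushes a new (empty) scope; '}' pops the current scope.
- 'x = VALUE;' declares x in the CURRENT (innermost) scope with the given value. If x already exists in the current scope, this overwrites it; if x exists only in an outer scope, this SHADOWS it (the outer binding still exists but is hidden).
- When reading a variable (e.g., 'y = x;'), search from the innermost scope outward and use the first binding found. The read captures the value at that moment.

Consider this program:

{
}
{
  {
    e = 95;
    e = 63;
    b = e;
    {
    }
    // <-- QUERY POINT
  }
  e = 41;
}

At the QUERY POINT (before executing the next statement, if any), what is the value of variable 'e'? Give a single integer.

Answer: 63

Derivation:
Step 1: enter scope (depth=1)
Step 2: exit scope (depth=0)
Step 3: enter scope (depth=1)
Step 4: enter scope (depth=2)
Step 5: declare e=95 at depth 2
Step 6: declare e=63 at depth 2
Step 7: declare b=(read e)=63 at depth 2
Step 8: enter scope (depth=3)
Step 9: exit scope (depth=2)
Visible at query point: b=63 e=63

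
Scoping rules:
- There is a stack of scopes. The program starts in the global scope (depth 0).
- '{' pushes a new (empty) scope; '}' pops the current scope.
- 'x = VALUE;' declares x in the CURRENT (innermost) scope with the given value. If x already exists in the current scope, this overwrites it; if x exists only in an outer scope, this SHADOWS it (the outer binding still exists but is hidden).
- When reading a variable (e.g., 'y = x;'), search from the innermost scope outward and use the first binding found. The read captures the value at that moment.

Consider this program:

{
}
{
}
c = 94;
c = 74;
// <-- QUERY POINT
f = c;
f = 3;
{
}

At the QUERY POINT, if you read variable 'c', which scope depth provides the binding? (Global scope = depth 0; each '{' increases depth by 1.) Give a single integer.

Step 1: enter scope (depth=1)
Step 2: exit scope (depth=0)
Step 3: enter scope (depth=1)
Step 4: exit scope (depth=0)
Step 5: declare c=94 at depth 0
Step 6: declare c=74 at depth 0
Visible at query point: c=74

Answer: 0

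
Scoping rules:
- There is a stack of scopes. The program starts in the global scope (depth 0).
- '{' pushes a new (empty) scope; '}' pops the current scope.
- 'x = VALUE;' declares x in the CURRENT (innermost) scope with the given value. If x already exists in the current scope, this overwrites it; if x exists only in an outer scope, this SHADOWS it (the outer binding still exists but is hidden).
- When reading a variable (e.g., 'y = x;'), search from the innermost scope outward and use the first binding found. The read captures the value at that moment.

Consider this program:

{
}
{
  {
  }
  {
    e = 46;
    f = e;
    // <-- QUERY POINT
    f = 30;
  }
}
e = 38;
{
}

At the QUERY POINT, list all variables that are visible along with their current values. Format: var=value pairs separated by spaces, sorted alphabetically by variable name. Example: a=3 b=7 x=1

Step 1: enter scope (depth=1)
Step 2: exit scope (depth=0)
Step 3: enter scope (depth=1)
Step 4: enter scope (depth=2)
Step 5: exit scope (depth=1)
Step 6: enter scope (depth=2)
Step 7: declare e=46 at depth 2
Step 8: declare f=(read e)=46 at depth 2
Visible at query point: e=46 f=46

Answer: e=46 f=46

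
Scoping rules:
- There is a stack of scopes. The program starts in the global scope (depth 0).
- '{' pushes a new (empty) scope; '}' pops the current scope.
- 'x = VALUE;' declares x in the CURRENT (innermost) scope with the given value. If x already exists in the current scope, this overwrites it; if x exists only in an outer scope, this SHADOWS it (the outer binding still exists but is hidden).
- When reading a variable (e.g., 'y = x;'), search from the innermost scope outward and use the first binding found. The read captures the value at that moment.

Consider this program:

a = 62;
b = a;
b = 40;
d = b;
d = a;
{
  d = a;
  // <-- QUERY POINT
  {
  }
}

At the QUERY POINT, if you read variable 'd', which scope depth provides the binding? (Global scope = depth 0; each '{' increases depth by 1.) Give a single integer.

Step 1: declare a=62 at depth 0
Step 2: declare b=(read a)=62 at depth 0
Step 3: declare b=40 at depth 0
Step 4: declare d=(read b)=40 at depth 0
Step 5: declare d=(read a)=62 at depth 0
Step 6: enter scope (depth=1)
Step 7: declare d=(read a)=62 at depth 1
Visible at query point: a=62 b=40 d=62

Answer: 1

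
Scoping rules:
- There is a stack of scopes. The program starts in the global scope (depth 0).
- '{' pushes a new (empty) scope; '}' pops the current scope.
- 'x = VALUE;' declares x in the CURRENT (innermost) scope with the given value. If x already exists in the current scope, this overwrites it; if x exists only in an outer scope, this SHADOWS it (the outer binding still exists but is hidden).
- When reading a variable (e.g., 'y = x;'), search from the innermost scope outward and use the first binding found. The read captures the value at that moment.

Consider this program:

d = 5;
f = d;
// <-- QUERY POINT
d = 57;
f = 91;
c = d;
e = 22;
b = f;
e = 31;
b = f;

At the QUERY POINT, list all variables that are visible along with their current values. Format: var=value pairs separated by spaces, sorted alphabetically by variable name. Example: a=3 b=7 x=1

Step 1: declare d=5 at depth 0
Step 2: declare f=(read d)=5 at depth 0
Visible at query point: d=5 f=5

Answer: d=5 f=5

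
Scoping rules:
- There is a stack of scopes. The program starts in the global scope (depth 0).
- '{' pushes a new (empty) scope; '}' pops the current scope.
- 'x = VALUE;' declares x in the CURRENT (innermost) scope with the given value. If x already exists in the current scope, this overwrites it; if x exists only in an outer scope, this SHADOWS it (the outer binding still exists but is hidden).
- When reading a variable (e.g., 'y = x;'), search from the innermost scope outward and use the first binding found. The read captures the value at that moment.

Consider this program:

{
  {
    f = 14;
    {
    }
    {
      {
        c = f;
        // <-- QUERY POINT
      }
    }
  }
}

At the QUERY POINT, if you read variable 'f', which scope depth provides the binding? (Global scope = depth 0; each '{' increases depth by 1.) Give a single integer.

Answer: 2

Derivation:
Step 1: enter scope (depth=1)
Step 2: enter scope (depth=2)
Step 3: declare f=14 at depth 2
Step 4: enter scope (depth=3)
Step 5: exit scope (depth=2)
Step 6: enter scope (depth=3)
Step 7: enter scope (depth=4)
Step 8: declare c=(read f)=14 at depth 4
Visible at query point: c=14 f=14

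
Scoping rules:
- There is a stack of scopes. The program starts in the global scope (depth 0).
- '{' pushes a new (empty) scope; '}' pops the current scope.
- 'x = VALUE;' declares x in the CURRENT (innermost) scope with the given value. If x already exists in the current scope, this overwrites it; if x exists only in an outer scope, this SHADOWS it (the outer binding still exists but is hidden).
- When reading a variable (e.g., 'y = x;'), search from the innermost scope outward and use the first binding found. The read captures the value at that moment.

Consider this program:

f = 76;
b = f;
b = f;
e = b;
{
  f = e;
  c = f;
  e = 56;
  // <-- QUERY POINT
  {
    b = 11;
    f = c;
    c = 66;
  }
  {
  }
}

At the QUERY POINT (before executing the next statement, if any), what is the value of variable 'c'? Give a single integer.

Answer: 76

Derivation:
Step 1: declare f=76 at depth 0
Step 2: declare b=(read f)=76 at depth 0
Step 3: declare b=(read f)=76 at depth 0
Step 4: declare e=(read b)=76 at depth 0
Step 5: enter scope (depth=1)
Step 6: declare f=(read e)=76 at depth 1
Step 7: declare c=(read f)=76 at depth 1
Step 8: declare e=56 at depth 1
Visible at query point: b=76 c=76 e=56 f=76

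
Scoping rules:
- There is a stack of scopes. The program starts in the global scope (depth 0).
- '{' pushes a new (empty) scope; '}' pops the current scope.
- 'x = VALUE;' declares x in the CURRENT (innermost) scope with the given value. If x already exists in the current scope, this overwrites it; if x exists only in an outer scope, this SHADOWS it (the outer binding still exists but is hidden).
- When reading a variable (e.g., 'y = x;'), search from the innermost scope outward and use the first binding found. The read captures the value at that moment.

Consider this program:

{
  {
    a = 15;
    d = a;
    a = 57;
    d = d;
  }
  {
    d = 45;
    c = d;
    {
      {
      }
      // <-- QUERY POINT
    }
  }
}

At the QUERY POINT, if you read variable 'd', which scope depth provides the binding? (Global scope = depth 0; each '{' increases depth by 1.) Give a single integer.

Step 1: enter scope (depth=1)
Step 2: enter scope (depth=2)
Step 3: declare a=15 at depth 2
Step 4: declare d=(read a)=15 at depth 2
Step 5: declare a=57 at depth 2
Step 6: declare d=(read d)=15 at depth 2
Step 7: exit scope (depth=1)
Step 8: enter scope (depth=2)
Step 9: declare d=45 at depth 2
Step 10: declare c=(read d)=45 at depth 2
Step 11: enter scope (depth=3)
Step 12: enter scope (depth=4)
Step 13: exit scope (depth=3)
Visible at query point: c=45 d=45

Answer: 2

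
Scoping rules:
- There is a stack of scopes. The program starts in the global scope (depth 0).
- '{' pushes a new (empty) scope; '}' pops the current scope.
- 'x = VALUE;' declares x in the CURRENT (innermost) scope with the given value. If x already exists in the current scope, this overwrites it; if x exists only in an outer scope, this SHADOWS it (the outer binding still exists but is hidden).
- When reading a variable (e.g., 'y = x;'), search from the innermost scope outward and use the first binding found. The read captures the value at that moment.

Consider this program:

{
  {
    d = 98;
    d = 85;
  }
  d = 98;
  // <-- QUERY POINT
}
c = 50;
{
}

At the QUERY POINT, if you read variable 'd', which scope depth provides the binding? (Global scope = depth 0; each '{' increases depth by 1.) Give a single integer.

Answer: 1

Derivation:
Step 1: enter scope (depth=1)
Step 2: enter scope (depth=2)
Step 3: declare d=98 at depth 2
Step 4: declare d=85 at depth 2
Step 5: exit scope (depth=1)
Step 6: declare d=98 at depth 1
Visible at query point: d=98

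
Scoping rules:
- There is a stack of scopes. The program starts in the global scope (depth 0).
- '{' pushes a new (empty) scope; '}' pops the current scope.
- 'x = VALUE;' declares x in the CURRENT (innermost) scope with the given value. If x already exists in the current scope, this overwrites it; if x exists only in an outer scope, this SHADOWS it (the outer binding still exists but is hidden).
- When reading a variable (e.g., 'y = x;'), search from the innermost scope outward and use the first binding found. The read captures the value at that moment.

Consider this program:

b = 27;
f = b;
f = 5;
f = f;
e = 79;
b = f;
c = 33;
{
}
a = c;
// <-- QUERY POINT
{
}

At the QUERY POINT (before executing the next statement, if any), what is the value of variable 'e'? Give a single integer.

Answer: 79

Derivation:
Step 1: declare b=27 at depth 0
Step 2: declare f=(read b)=27 at depth 0
Step 3: declare f=5 at depth 0
Step 4: declare f=(read f)=5 at depth 0
Step 5: declare e=79 at depth 0
Step 6: declare b=(read f)=5 at depth 0
Step 7: declare c=33 at depth 0
Step 8: enter scope (depth=1)
Step 9: exit scope (depth=0)
Step 10: declare a=(read c)=33 at depth 0
Visible at query point: a=33 b=5 c=33 e=79 f=5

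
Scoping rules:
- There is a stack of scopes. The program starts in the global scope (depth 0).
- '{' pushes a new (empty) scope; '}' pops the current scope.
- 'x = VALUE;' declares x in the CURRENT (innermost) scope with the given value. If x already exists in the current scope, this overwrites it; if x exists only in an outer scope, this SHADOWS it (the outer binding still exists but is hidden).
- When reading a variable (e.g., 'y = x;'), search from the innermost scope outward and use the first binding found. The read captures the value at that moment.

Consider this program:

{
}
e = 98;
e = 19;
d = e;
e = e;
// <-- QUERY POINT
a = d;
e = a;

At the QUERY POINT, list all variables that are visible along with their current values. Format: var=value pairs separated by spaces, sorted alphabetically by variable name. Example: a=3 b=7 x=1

Answer: d=19 e=19

Derivation:
Step 1: enter scope (depth=1)
Step 2: exit scope (depth=0)
Step 3: declare e=98 at depth 0
Step 4: declare e=19 at depth 0
Step 5: declare d=(read e)=19 at depth 0
Step 6: declare e=(read e)=19 at depth 0
Visible at query point: d=19 e=19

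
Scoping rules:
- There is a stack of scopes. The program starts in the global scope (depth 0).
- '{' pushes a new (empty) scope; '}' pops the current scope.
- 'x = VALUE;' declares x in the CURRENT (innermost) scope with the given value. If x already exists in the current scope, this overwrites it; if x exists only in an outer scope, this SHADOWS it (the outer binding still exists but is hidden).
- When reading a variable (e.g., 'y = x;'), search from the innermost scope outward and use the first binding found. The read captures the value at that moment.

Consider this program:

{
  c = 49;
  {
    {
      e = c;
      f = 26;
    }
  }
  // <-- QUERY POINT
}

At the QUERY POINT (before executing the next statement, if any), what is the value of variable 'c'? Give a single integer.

Step 1: enter scope (depth=1)
Step 2: declare c=49 at depth 1
Step 3: enter scope (depth=2)
Step 4: enter scope (depth=3)
Step 5: declare e=(read c)=49 at depth 3
Step 6: declare f=26 at depth 3
Step 7: exit scope (depth=2)
Step 8: exit scope (depth=1)
Visible at query point: c=49

Answer: 49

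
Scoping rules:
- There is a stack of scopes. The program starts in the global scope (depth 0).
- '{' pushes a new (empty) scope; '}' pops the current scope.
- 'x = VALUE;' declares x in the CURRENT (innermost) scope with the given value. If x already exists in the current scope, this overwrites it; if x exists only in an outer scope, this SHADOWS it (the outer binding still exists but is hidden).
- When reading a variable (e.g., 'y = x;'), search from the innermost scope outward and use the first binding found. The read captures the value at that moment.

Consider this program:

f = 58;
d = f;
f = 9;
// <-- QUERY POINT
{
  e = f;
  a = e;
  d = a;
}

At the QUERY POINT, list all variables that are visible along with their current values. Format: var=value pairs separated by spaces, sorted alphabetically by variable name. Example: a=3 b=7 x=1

Step 1: declare f=58 at depth 0
Step 2: declare d=(read f)=58 at depth 0
Step 3: declare f=9 at depth 0
Visible at query point: d=58 f=9

Answer: d=58 f=9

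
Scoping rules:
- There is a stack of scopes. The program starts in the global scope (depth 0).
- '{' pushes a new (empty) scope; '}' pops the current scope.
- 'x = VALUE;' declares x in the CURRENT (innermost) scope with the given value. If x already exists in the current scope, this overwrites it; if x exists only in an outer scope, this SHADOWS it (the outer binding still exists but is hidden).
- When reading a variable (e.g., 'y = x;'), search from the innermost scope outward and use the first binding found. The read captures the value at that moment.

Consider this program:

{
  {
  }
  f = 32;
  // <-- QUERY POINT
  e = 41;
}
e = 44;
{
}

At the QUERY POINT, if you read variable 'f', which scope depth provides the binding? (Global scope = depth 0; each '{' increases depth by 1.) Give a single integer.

Answer: 1

Derivation:
Step 1: enter scope (depth=1)
Step 2: enter scope (depth=2)
Step 3: exit scope (depth=1)
Step 4: declare f=32 at depth 1
Visible at query point: f=32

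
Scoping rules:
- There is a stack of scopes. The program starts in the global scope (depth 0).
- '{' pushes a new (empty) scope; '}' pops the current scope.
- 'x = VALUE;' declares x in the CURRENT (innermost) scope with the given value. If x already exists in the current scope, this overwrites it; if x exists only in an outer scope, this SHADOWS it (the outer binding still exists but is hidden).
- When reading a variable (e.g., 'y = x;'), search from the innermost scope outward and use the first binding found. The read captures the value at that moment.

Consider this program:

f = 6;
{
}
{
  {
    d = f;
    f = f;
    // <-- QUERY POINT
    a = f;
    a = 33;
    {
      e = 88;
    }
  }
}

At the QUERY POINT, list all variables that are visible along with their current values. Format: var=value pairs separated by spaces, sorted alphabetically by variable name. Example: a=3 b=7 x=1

Step 1: declare f=6 at depth 0
Step 2: enter scope (depth=1)
Step 3: exit scope (depth=0)
Step 4: enter scope (depth=1)
Step 5: enter scope (depth=2)
Step 6: declare d=(read f)=6 at depth 2
Step 7: declare f=(read f)=6 at depth 2
Visible at query point: d=6 f=6

Answer: d=6 f=6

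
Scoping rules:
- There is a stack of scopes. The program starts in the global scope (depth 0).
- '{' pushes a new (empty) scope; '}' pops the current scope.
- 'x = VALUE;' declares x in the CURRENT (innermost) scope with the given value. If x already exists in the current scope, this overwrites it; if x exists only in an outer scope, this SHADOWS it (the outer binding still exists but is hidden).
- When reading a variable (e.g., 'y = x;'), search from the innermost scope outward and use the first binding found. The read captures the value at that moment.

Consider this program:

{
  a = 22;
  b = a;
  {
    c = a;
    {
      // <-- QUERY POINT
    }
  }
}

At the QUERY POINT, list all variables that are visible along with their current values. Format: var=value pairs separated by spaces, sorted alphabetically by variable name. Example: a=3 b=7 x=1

Answer: a=22 b=22 c=22

Derivation:
Step 1: enter scope (depth=1)
Step 2: declare a=22 at depth 1
Step 3: declare b=(read a)=22 at depth 1
Step 4: enter scope (depth=2)
Step 5: declare c=(read a)=22 at depth 2
Step 6: enter scope (depth=3)
Visible at query point: a=22 b=22 c=22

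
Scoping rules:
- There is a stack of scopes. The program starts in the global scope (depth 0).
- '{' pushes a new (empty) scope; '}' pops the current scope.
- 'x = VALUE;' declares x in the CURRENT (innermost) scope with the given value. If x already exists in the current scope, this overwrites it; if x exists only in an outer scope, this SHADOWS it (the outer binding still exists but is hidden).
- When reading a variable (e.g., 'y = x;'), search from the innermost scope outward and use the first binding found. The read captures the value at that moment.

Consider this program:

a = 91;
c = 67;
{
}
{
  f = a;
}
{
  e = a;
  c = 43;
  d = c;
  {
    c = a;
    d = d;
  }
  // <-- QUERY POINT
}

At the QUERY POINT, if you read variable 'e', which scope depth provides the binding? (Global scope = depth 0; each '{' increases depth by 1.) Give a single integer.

Answer: 1

Derivation:
Step 1: declare a=91 at depth 0
Step 2: declare c=67 at depth 0
Step 3: enter scope (depth=1)
Step 4: exit scope (depth=0)
Step 5: enter scope (depth=1)
Step 6: declare f=(read a)=91 at depth 1
Step 7: exit scope (depth=0)
Step 8: enter scope (depth=1)
Step 9: declare e=(read a)=91 at depth 1
Step 10: declare c=43 at depth 1
Step 11: declare d=(read c)=43 at depth 1
Step 12: enter scope (depth=2)
Step 13: declare c=(read a)=91 at depth 2
Step 14: declare d=(read d)=43 at depth 2
Step 15: exit scope (depth=1)
Visible at query point: a=91 c=43 d=43 e=91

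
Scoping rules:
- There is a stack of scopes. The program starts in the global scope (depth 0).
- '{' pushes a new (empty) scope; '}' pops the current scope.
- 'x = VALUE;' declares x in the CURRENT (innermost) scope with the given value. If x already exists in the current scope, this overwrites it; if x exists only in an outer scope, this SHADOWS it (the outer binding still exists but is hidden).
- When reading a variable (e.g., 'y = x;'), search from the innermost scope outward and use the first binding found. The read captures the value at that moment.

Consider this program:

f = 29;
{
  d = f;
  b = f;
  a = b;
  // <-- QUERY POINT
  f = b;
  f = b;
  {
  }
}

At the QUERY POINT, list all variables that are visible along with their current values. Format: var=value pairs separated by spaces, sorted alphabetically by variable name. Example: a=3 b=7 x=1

Step 1: declare f=29 at depth 0
Step 2: enter scope (depth=1)
Step 3: declare d=(read f)=29 at depth 1
Step 4: declare b=(read f)=29 at depth 1
Step 5: declare a=(read b)=29 at depth 1
Visible at query point: a=29 b=29 d=29 f=29

Answer: a=29 b=29 d=29 f=29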